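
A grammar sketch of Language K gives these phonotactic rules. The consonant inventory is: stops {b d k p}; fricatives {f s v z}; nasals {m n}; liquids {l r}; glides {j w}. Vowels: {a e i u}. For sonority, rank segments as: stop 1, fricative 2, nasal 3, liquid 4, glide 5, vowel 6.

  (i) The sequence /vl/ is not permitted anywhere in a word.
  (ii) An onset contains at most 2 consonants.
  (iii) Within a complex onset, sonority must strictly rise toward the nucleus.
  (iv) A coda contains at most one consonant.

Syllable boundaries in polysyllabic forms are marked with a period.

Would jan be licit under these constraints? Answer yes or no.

jan — σ1 onset /j/, coda /n/ ok → licit

yes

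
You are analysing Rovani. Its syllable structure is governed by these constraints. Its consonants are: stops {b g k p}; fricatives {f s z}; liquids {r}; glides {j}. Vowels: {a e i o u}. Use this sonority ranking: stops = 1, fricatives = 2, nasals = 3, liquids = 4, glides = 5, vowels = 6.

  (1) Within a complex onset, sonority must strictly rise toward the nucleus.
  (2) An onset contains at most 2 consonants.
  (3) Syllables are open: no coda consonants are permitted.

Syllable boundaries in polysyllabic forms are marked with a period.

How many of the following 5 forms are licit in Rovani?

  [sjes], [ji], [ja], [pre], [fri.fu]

4

[sjes] — violates constraint 3: syllable 1 coda /s/ has 1 consonant (> 0) → illicit
[ji] — σ1 onset /j/, coda /∅/ ok → licit
[ja] — σ1 onset /j/, coda /∅/ ok → licit
[pre] — σ1 onset /pr/ (1→4 rises), coda /∅/ ok → licit
[fri.fu] — σ1 onset /fr/ (2→4 rises), coda /∅/ ok; σ2 onset /f/, coda /∅/ ok → licit
Licit: [ji], [ja], [pre], [fri.fu] → 4.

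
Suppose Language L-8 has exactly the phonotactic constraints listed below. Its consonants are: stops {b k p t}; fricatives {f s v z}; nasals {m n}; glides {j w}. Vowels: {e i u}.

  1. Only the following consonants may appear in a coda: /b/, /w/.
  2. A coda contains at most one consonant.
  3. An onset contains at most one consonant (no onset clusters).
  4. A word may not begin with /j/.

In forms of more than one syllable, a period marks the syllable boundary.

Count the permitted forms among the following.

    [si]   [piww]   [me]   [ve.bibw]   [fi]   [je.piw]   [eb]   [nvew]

[si] — σ1 onset /s/, coda /∅/ ok → permitted
[piww] — violates constraint 2: syllable 1 coda /ww/ has 2 consonants (> 1) → not permitted
[me] — σ1 onset /m/, coda /∅/ ok → permitted
[ve.bibw] — violates constraint 2: syllable 2 coda /bw/ has 2 consonants (> 1) → not permitted
[fi] — σ1 onset /f/, coda /∅/ ok → permitted
[je.piw] — violates constraint 4: word begins with /j/ → not permitted
[eb] — σ1 onset /∅/, coda /b/ ok → permitted
[nvew] — violates constraint 3: syllable 1 onset /nv/ has 2 consonants (> 1) → not permitted
Permitted: [si], [me], [fi], [eb] → 4.

4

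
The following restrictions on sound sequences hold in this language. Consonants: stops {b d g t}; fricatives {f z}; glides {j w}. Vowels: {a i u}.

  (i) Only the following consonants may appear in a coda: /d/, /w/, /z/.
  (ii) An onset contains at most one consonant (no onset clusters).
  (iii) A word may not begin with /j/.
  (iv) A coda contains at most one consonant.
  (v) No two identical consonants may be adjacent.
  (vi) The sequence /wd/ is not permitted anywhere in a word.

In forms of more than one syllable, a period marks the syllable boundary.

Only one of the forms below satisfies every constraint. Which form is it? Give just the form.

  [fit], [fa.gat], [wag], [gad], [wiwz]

[fit] — violates constraint (i): syllable 1 coda contains /t/, which is not a licensed coda consonant → not permitted
[fa.gat] — violates constraint (i): syllable 2 coda contains /t/, which is not a licensed coda consonant → not permitted
[wag] — violates constraint (i): syllable 1 coda contains /g/, which is not a licensed coda consonant → not permitted
[gad] — σ1 onset /g/, coda /d/ ok → permitted
[wiwz] — violates constraint (iv): syllable 1 coda /wz/ has 2 consonants (> 1) → not permitted

[gad]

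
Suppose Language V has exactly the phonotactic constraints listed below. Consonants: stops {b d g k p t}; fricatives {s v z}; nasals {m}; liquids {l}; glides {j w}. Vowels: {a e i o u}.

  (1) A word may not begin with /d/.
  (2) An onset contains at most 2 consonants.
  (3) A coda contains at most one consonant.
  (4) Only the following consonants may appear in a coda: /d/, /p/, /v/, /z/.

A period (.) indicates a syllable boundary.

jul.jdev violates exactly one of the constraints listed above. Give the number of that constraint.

4

jul.jdev: syllable 1 coda contains /l/, which is not a licensed coda consonant.
This is a violation of constraint 4: "Only the following consonants may appear in a coda: /d/, /p/, /v/, /z/."
The remaining constraints (1, 2, 3) are satisfied.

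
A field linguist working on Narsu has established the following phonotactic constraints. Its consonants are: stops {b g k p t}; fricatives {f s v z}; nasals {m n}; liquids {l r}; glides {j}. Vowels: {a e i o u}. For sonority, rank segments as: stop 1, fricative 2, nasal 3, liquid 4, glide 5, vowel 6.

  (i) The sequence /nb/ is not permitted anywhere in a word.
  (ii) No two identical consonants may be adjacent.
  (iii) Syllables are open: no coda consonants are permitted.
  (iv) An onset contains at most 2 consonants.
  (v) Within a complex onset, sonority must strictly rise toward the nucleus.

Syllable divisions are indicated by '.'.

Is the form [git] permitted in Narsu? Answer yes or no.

[git] — violates constraint (iii): syllable 1 coda /t/ has 1 consonant (> 0) → not permitted

no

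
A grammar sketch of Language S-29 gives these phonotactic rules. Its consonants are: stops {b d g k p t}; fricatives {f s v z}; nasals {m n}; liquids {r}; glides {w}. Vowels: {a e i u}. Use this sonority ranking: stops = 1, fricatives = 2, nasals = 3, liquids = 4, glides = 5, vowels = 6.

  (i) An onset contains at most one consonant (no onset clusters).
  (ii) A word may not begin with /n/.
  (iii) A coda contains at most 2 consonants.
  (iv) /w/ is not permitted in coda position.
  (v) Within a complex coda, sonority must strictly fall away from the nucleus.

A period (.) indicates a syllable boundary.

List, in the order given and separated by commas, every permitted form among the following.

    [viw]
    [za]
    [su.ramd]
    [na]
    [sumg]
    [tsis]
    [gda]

[viw] — violates constraint (iv): syllable 1 coda contains /w/ → not permitted
[za] — σ1 onset /z/, coda /∅/ ok → permitted
[su.ramd] — σ1 onset /s/, coda /∅/ ok; σ2 onset /r/, coda /md/ (3→1 falls) ok → permitted
[na] — violates constraint (ii): word begins with /n/ → not permitted
[sumg] — σ1 onset /s/, coda /mg/ (3→1 falls) ok → permitted
[tsis] — violates constraint (i): syllable 1 onset /ts/ has 2 consonants (> 1) → not permitted
[gda] — violates constraint (i): syllable 1 onset /gd/ has 2 consonants (> 1) → not permitted

[za], [su.ramd], [sumg]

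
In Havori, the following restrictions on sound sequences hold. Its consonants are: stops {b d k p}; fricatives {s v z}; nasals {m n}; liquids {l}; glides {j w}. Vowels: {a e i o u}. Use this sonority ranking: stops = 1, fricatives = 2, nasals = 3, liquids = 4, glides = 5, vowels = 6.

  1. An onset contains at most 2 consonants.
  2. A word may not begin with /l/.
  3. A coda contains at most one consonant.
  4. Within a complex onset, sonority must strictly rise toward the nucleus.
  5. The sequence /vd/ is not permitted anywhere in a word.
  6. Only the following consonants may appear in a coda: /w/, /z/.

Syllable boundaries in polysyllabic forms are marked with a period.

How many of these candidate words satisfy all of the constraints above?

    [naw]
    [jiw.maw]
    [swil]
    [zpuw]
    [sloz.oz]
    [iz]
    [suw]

5

[naw] — σ1 onset /n/, coda /w/ ok → phonotactically legal
[jiw.maw] — σ1 onset /j/, coda /w/ ok; σ2 onset /m/, coda /w/ ok → phonotactically legal
[swil] — violates constraint 6: syllable 1 coda contains /l/, which is not a licensed coda consonant → phonotactically illegal
[zpuw] — violates constraint 4: syllable 1 onset /zp/: /z/ (fricative, 2) → /p/ (stop, 1) does not rise → phonotactically illegal
[sloz.oz] — σ1 onset /sl/ (2→4 rises), coda /z/ ok; σ2 onset /∅/, coda /z/ ok → phonotactically legal
[iz] — σ1 onset /∅/, coda /z/ ok → phonotactically legal
[suw] — σ1 onset /s/, coda /w/ ok → phonotactically legal
Phonotactically legal: [naw], [jiw.maw], [sloz.oz], [iz], [suw] → 5.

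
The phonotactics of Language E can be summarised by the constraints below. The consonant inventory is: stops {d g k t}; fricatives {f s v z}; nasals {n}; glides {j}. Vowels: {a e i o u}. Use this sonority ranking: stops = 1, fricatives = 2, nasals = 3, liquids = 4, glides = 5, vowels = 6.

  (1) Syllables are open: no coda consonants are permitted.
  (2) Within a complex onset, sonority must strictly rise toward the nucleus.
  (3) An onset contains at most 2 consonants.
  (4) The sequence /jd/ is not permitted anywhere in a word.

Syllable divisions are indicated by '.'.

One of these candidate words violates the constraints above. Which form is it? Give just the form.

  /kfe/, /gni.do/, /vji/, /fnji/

/kfe/ — σ1 onset /kf/ (1→2 rises), coda /∅/ ok → well-formed
/gni.do/ — σ1 onset /gn/ (1→3 rises), coda /∅/ ok; σ2 onset /d/, coda /∅/ ok → well-formed
/vji/ — σ1 onset /vj/ (2→5 rises), coda /∅/ ok → well-formed
/fnji/ — violates constraint 3: syllable 1 onset /fnj/ has 3 consonants (> 2) → ill-formed

/fnji/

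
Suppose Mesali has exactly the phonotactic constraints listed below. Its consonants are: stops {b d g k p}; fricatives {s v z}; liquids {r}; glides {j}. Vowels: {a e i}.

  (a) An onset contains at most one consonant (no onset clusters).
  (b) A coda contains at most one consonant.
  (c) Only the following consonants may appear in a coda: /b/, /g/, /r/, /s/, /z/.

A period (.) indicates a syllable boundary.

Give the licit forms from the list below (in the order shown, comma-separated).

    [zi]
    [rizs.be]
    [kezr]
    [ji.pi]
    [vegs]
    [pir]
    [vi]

[zi] — σ1 onset /z/, coda /∅/ ok → licit
[rizs.be] — violates constraint (b): syllable 1 coda /zs/ has 2 consonants (> 1) → illicit
[kezr] — violates constraint (b): syllable 1 coda /zr/ has 2 consonants (> 1) → illicit
[ji.pi] — σ1 onset /j/, coda /∅/ ok; σ2 onset /p/, coda /∅/ ok → licit
[vegs] — violates constraint (b): syllable 1 coda /gs/ has 2 consonants (> 1) → illicit
[pir] — σ1 onset /p/, coda /r/ ok → licit
[vi] — σ1 onset /v/, coda /∅/ ok → licit

[zi], [ji.pi], [pir], [vi]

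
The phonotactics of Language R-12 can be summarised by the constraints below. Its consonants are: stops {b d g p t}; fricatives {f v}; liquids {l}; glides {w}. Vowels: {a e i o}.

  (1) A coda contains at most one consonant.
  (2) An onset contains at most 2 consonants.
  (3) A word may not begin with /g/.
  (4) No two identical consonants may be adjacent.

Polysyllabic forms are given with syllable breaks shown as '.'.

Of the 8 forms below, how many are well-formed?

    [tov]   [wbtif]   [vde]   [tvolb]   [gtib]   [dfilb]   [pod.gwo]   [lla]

[tov] — σ1 onset /t/, coda /v/ ok → well-formed
[wbtif] — violates constraint 2: syllable 1 onset /wbt/ has 3 consonants (> 2) → ill-formed
[vde] — σ1 onset /vd/ (2C), coda /∅/ ok → well-formed
[tvolb] — violates constraint 1: syllable 1 coda /lb/ has 2 consonants (> 1) → ill-formed
[gtib] — violates constraint 3: word begins with /g/ → ill-formed
[dfilb] — violates constraint 1: syllable 1 coda /lb/ has 2 consonants (> 1) → ill-formed
[pod.gwo] — σ1 onset /p/, coda /d/ ok; σ2 onset /gw/ (2C), coda /∅/ ok → well-formed
[lla] — violates constraint 4: adjacent identical consonants /ll/ → ill-formed
Well-formed: [tov], [vde], [pod.gwo] → 3.

3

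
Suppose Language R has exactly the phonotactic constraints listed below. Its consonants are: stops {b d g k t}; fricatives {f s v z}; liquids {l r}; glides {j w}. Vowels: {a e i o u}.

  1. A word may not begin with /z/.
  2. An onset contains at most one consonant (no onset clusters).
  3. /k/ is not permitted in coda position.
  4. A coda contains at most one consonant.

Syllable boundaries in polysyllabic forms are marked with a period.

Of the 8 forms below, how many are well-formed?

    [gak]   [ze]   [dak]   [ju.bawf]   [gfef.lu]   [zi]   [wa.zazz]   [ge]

1

[gak] — violates constraint 3: syllable 1 coda contains /k/ → ill-formed
[ze] — violates constraint 1: word begins with /z/ → ill-formed
[dak] — violates constraint 3: syllable 1 coda contains /k/ → ill-formed
[ju.bawf] — violates constraint 4: syllable 2 coda /wf/ has 2 consonants (> 1) → ill-formed
[gfef.lu] — violates constraint 2: syllable 1 onset /gf/ has 2 consonants (> 1) → ill-formed
[zi] — violates constraint 1: word begins with /z/ → ill-formed
[wa.zazz] — violates constraint 4: syllable 2 coda /zz/ has 2 consonants (> 1) → ill-formed
[ge] — σ1 onset /g/, coda /∅/ ok → well-formed
Well-formed: [ge] → 1.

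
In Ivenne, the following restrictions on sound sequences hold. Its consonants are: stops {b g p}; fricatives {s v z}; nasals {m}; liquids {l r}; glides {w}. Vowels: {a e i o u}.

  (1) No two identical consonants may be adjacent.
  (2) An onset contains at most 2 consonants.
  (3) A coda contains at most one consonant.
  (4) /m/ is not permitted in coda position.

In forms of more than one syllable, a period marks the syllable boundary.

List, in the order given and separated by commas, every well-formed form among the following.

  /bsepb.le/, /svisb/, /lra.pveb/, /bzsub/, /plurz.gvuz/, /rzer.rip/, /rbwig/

/lra.pveb/

/bsepb.le/ — violates constraint 3: syllable 1 coda /pb/ has 2 consonants (> 1) → ill-formed
/svisb/ — violates constraint 3: syllable 1 coda /sb/ has 2 consonants (> 1) → ill-formed
/lra.pveb/ — σ1 onset /lr/ (2C), coda /∅/ ok; σ2 onset /pv/ (2C), coda /b/ ok → well-formed
/bzsub/ — violates constraint 2: syllable 1 onset /bzs/ has 3 consonants (> 2) → ill-formed
/plurz.gvuz/ — violates constraint 3: syllable 1 coda /rz/ has 2 consonants (> 1) → ill-formed
/rzer.rip/ — violates constraint 1: adjacent identical consonants /rr/ → ill-formed
/rbwig/ — violates constraint 2: syllable 1 onset /rbw/ has 3 consonants (> 2) → ill-formed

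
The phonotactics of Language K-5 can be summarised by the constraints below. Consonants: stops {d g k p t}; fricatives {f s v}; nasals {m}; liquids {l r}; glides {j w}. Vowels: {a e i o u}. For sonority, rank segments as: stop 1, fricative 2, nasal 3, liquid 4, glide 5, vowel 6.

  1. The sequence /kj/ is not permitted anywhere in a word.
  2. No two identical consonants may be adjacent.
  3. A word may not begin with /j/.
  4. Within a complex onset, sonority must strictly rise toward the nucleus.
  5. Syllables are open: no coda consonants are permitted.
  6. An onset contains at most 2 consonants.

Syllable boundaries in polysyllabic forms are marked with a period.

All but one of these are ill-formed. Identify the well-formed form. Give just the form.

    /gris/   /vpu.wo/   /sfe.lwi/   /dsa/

/gris/ — violates constraint 5: syllable 1 coda /s/ has 1 consonant (> 0) → ill-formed
/vpu.wo/ — violates constraint 4: syllable 1 onset /vp/: /v/ (fricative, 2) → /p/ (stop, 1) does not rise → ill-formed
/sfe.lwi/ — violates constraint 4: syllable 1 onset /sf/: /s/ (fricative, 2) → /f/ (fricative, 2) does not rise → ill-formed
/dsa/ — σ1 onset /ds/ (1→2 rises), coda /∅/ ok → well-formed

/dsa/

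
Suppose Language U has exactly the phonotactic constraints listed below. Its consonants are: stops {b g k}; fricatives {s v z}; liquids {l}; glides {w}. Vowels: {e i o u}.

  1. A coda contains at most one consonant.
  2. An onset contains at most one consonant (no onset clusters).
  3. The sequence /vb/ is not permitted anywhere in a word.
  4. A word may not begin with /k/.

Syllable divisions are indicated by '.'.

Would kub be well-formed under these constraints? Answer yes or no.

no

kub — violates constraint 4: word begins with /k/ → ill-formed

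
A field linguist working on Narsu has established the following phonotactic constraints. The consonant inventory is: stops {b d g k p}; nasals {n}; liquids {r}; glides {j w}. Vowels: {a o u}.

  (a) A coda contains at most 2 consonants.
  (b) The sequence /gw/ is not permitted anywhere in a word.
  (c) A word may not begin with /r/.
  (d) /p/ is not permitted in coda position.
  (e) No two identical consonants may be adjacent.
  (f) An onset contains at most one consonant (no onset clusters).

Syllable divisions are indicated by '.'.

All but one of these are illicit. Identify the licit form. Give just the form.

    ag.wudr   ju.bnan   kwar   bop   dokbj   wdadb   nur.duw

nur.duw

ag.wudr — violates constraint (b): contains banned sequence /gw/ → illicit
ju.bnan — violates constraint (f): syllable 2 onset /bn/ has 2 consonants (> 1) → illicit
kwar — violates constraint (f): syllable 1 onset /kw/ has 2 consonants (> 1) → illicit
bop — violates constraint (d): syllable 1 coda contains /p/ → illicit
dokbj — violates constraint (a): syllable 1 coda /kbj/ has 3 consonants (> 2) → illicit
wdadb — violates constraint (f): syllable 1 onset /wd/ has 2 consonants (> 1) → illicit
nur.duw — σ1 onset /n/, coda /r/ ok; σ2 onset /d/, coda /w/ ok → licit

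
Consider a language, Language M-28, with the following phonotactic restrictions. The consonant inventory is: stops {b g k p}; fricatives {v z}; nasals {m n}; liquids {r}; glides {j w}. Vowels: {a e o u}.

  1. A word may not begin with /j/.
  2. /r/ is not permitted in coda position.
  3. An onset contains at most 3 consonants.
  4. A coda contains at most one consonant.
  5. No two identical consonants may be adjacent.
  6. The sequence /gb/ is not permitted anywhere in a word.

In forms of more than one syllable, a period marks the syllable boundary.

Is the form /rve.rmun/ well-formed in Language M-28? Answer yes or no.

/rve.rmun/ — σ1 onset /rv/ (2C), coda /∅/ ok; σ2 onset /rm/ (2C), coda /n/ ok → well-formed

yes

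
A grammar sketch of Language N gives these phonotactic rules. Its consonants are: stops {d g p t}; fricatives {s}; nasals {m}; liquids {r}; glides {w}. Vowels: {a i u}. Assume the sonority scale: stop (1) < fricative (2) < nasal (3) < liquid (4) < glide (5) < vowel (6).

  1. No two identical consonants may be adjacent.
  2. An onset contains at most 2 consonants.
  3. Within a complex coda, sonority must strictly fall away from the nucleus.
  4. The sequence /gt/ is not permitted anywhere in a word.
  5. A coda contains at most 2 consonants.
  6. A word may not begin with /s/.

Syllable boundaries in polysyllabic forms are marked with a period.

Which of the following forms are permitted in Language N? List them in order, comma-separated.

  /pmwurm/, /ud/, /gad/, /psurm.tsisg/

/ud/, /gad/, /psurm.tsisg/

/pmwurm/ — violates constraint 2: syllable 1 onset /pmw/ has 3 consonants (> 2) → not permitted
/ud/ — σ1 onset /∅/, coda /d/ ok → permitted
/gad/ — σ1 onset /g/, coda /d/ ok → permitted
/psurm.tsisg/ — σ1 onset /ps/ (2C), coda /rm/ (4→3 falls) ok; σ2 onset /ts/ (2C), coda /sg/ (2→1 falls) ok → permitted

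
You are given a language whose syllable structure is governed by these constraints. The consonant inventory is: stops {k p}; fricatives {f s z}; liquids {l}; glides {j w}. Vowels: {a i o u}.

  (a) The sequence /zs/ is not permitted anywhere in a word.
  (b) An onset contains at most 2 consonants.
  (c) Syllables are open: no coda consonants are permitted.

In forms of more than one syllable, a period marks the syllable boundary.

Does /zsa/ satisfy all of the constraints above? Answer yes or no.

/zsa/ — violates constraint (a): contains banned sequence /zs/ → not permitted

no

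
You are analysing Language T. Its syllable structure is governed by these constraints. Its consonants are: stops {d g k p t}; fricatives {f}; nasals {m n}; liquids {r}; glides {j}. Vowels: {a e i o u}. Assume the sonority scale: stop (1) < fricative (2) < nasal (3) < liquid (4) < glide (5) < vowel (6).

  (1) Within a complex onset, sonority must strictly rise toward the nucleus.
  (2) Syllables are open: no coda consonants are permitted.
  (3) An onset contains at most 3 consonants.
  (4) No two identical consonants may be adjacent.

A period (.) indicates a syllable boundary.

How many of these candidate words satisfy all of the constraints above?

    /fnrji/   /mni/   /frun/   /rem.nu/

0

/fnrji/ — violates constraint 3: syllable 1 onset /fnrj/ has 4 consonants (> 3) → illicit
/mni/ — violates constraint 1: syllable 1 onset /mn/: /m/ (nasal, 3) → /n/ (nasal, 3) does not rise → illicit
/frun/ — violates constraint 2: syllable 1 coda /n/ has 1 consonant (> 0) → illicit
/rem.nu/ — violates constraint 2: syllable 1 coda /m/ has 1 consonant (> 0) → illicit
No form is licit → 0.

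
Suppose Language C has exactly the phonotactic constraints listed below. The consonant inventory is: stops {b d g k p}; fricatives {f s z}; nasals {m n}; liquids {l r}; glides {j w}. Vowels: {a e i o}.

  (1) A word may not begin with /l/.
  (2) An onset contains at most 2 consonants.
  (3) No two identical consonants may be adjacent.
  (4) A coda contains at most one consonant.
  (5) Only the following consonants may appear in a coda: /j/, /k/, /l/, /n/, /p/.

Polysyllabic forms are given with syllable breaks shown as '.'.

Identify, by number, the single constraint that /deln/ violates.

4

/deln/: syllable 1 coda /ln/ has 2 consonants (> 1).
This is a violation of constraint 4: "A coda contains at most one consonant."
The remaining constraints (1, 2, 3, 5) are satisfied.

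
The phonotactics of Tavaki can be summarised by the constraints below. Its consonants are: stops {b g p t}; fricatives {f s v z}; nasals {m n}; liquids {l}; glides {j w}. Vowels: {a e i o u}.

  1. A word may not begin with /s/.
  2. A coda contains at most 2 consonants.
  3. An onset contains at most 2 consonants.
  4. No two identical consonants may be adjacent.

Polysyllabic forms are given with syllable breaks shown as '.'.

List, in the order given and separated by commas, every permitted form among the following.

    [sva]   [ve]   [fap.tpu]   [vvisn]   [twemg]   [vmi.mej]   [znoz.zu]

[sva] — violates constraint 1: word begins with /s/ → not permitted
[ve] — σ1 onset /v/, coda /∅/ ok → permitted
[fap.tpu] — σ1 onset /f/, coda /p/ ok; σ2 onset /tp/ (2C), coda /∅/ ok → permitted
[vvisn] — violates constraint 4: adjacent identical consonants /vv/ → not permitted
[twemg] — σ1 onset /tw/ (2C), coda /mg/ (2C) ok → permitted
[vmi.mej] — σ1 onset /vm/ (2C), coda /∅/ ok; σ2 onset /m/, coda /j/ ok → permitted
[znoz.zu] — violates constraint 4: adjacent identical consonants /zz/ → not permitted

[ve], [fap.tpu], [twemg], [vmi.mej]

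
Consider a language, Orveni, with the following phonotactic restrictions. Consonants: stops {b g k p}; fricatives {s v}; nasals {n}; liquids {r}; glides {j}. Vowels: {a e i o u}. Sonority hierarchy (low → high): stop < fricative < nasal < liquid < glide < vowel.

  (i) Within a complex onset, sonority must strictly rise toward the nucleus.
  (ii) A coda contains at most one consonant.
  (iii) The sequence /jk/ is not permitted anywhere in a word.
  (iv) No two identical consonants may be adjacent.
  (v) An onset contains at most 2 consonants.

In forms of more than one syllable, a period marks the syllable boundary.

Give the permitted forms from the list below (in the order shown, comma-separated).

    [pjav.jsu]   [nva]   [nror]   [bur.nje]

[pjav.jsu] — violates constraint (i): syllable 2 onset /js/: /j/ (glide, 5) → /s/ (fricative, 2) does not rise → not permitted
[nva] — violates constraint (i): syllable 1 onset /nv/: /n/ (nasal, 3) → /v/ (fricative, 2) does not rise → not permitted
[nror] — σ1 onset /nr/ (3→4 rises), coda /r/ ok → permitted
[bur.nje] — σ1 onset /b/, coda /r/ ok; σ2 onset /nj/ (3→5 rises), coda /∅/ ok → permitted

[nror], [bur.nje]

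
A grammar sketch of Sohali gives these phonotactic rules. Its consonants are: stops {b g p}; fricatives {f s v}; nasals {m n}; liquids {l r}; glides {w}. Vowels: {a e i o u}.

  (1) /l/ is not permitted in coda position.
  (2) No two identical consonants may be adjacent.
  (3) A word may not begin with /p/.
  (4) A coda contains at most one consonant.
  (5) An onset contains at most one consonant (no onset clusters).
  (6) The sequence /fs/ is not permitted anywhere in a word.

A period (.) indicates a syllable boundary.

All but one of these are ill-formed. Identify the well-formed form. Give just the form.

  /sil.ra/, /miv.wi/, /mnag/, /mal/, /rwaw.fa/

/miv.wi/

/sil.ra/ — violates constraint 1: syllable 1 coda contains /l/ → ill-formed
/miv.wi/ — σ1 onset /m/, coda /v/ ok; σ2 onset /w/, coda /∅/ ok → well-formed
/mnag/ — violates constraint 5: syllable 1 onset /mn/ has 2 consonants (> 1) → ill-formed
/mal/ — violates constraint 1: syllable 1 coda contains /l/ → ill-formed
/rwaw.fa/ — violates constraint 5: syllable 1 onset /rw/ has 2 consonants (> 1) → ill-formed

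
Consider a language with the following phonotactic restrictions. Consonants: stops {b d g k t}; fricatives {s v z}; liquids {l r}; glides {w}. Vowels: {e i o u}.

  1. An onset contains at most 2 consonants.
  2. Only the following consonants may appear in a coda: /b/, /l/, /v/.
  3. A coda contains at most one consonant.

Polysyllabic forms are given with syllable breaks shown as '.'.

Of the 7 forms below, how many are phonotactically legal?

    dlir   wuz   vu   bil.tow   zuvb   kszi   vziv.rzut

1

dlir — violates constraint 2: syllable 1 coda contains /r/, which is not a licensed coda consonant → phonotactically illegal
wuz — violates constraint 2: syllable 1 coda contains /z/, which is not a licensed coda consonant → phonotactically illegal
vu — σ1 onset /v/, coda /∅/ ok → phonotactically legal
bil.tow — violates constraint 2: syllable 2 coda contains /w/, which is not a licensed coda consonant → phonotactically illegal
zuvb — violates constraint 3: syllable 1 coda /vb/ has 2 consonants (> 1) → phonotactically illegal
kszi — violates constraint 1: syllable 1 onset /ksz/ has 3 consonants (> 2) → phonotactically illegal
vziv.rzut — violates constraint 2: syllable 2 coda contains /t/, which is not a licensed coda consonant → phonotactically illegal
Phonotactically legal: vu → 1.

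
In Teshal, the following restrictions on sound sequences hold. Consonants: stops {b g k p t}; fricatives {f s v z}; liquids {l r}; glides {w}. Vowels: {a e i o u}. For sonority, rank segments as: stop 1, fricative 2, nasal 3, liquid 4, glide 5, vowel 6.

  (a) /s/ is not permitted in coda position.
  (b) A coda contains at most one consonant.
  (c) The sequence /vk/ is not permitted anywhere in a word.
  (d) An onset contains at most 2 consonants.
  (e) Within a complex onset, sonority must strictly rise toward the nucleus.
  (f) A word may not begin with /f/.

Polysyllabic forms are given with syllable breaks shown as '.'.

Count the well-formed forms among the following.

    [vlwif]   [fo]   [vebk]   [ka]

1

[vlwif] — violates constraint (d): syllable 1 onset /vlw/ has 3 consonants (> 2) → ill-formed
[fo] — violates constraint (f): word begins with /f/ → ill-formed
[vebk] — violates constraint (b): syllable 1 coda /bk/ has 2 consonants (> 1) → ill-formed
[ka] — σ1 onset /k/, coda /∅/ ok → well-formed
Well-formed: [ka] → 1.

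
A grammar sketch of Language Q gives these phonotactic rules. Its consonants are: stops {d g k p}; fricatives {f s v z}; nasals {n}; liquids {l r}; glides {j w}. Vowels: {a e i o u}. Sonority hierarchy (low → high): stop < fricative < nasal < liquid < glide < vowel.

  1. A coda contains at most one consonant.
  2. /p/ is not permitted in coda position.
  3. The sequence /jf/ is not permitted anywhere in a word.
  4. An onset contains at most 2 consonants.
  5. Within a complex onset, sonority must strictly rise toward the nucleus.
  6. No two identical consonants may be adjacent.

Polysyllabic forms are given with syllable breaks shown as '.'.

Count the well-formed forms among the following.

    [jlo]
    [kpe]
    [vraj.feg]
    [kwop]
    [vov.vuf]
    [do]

1

[jlo] — violates constraint 5: syllable 1 onset /jl/: /j/ (glide, 5) → /l/ (liquid, 4) does not rise → ill-formed
[kpe] — violates constraint 5: syllable 1 onset /kp/: /k/ (stop, 1) → /p/ (stop, 1) does not rise → ill-formed
[vraj.feg] — violates constraint 3: contains banned sequence /jf/ → ill-formed
[kwop] — violates constraint 2: syllable 1 coda contains /p/ → ill-formed
[vov.vuf] — violates constraint 6: adjacent identical consonants /vv/ → ill-formed
[do] — σ1 onset /d/, coda /∅/ ok → well-formed
Well-formed: [do] → 1.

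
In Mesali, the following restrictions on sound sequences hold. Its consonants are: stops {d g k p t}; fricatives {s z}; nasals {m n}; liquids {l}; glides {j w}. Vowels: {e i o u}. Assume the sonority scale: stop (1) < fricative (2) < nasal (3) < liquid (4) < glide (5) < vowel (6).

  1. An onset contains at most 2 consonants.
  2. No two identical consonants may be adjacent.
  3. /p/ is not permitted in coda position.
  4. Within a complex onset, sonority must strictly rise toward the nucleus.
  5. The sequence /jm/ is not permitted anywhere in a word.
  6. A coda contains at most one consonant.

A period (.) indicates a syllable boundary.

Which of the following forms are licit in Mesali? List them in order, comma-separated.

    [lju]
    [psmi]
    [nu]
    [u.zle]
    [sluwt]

[lju] — σ1 onset /lj/ (4→5 rises), coda /∅/ ok → licit
[psmi] — violates constraint 1: syllable 1 onset /psm/ has 3 consonants (> 2) → illicit
[nu] — σ1 onset /n/, coda /∅/ ok → licit
[u.zle] — σ1 onset /∅/, coda /∅/ ok; σ2 onset /zl/ (2→4 rises), coda /∅/ ok → licit
[sluwt] — violates constraint 6: syllable 1 coda /wt/ has 2 consonants (> 1) → illicit

[lju], [nu], [u.zle]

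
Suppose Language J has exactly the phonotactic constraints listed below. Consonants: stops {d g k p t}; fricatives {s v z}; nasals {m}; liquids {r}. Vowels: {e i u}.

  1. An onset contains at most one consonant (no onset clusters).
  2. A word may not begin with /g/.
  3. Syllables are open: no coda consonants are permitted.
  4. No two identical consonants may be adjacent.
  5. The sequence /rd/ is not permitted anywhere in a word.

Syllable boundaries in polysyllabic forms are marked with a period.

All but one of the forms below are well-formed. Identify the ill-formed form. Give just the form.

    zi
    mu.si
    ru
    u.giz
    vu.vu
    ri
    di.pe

zi — σ1 onset /z/, coda /∅/ ok → well-formed
mu.si — σ1 onset /m/, coda /∅/ ok; σ2 onset /s/, coda /∅/ ok → well-formed
ru — σ1 onset /r/, coda /∅/ ok → well-formed
u.giz — violates constraint 3: syllable 2 coda /z/ has 1 consonant (> 0) → ill-formed
vu.vu — σ1 onset /v/, coda /∅/ ok; σ2 onset /v/, coda /∅/ ok → well-formed
ri — σ1 onset /r/, coda /∅/ ok → well-formed
di.pe — σ1 onset /d/, coda /∅/ ok; σ2 onset /p/, coda /∅/ ok → well-formed

u.giz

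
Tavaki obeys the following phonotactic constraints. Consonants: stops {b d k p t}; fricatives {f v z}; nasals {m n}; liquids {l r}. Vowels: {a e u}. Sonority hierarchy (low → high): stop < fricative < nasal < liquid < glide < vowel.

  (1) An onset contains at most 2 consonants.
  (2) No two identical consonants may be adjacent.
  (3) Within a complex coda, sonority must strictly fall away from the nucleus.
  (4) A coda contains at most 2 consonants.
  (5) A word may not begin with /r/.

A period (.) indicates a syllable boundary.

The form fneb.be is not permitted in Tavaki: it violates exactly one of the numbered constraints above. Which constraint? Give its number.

fneb.be: adjacent identical consonants /bb/.
This is a violation of constraint 2: "No two identical consonants may be adjacent."
The remaining constraints (1, 3, 4, 5) are satisfied.

2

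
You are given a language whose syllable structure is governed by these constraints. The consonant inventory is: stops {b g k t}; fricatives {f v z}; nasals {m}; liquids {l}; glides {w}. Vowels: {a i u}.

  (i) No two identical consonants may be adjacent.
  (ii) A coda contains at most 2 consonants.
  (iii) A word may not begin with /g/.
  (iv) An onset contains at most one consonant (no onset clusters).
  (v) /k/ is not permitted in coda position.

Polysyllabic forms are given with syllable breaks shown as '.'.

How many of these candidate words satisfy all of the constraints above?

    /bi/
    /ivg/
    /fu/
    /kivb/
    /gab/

4

/bi/ — σ1 onset /b/, coda /∅/ ok → well-formed
/ivg/ — σ1 onset /∅/, coda /vg/ (2C) ok → well-formed
/fu/ — σ1 onset /f/, coda /∅/ ok → well-formed
/kivb/ — σ1 onset /k/, coda /vb/ (2C) ok → well-formed
/gab/ — violates constraint (iii): word begins with /g/ → ill-formed
Well-formed: /bi/, /ivg/, /fu/, /kivb/ → 4.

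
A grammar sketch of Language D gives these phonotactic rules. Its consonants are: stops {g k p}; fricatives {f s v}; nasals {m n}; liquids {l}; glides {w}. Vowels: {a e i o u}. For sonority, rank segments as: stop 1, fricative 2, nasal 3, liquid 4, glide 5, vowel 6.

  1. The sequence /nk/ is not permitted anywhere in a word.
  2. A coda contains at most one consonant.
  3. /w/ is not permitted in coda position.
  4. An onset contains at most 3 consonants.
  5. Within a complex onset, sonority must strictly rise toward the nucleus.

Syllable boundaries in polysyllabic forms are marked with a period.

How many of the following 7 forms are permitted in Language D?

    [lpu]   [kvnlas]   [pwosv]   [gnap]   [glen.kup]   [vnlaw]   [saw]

[lpu] — violates constraint 5: syllable 1 onset /lp/: /l/ (liquid, 4) → /p/ (stop, 1) does not rise → not permitted
[kvnlas] — violates constraint 4: syllable 1 onset /kvnl/ has 4 consonants (> 3) → not permitted
[pwosv] — violates constraint 2: syllable 1 coda /sv/ has 2 consonants (> 1) → not permitted
[gnap] — σ1 onset /gn/ (1→3 rises), coda /p/ ok → permitted
[glen.kup] — violates constraint 1: contains banned sequence /nk/ → not permitted
[vnlaw] — violates constraint 3: syllable 1 coda contains /w/ → not permitted
[saw] — violates constraint 3: syllable 1 coda contains /w/ → not permitted
Permitted: [gnap] → 1.

1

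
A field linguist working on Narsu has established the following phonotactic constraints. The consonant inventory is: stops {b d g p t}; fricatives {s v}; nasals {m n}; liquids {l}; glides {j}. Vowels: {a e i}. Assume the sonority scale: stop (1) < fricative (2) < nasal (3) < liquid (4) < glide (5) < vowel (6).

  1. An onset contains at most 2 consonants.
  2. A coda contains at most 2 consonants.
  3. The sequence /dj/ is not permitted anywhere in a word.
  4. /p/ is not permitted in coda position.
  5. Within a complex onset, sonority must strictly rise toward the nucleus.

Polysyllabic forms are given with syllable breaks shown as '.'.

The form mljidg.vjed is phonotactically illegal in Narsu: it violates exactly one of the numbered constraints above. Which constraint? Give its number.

1

mljidg.vjed: syllable 1 onset /mlj/ has 3 consonants (> 2).
This is a violation of constraint 1: "An onset contains at most 2 consonants."
The remaining constraints (2, 3, 4, 5) are satisfied.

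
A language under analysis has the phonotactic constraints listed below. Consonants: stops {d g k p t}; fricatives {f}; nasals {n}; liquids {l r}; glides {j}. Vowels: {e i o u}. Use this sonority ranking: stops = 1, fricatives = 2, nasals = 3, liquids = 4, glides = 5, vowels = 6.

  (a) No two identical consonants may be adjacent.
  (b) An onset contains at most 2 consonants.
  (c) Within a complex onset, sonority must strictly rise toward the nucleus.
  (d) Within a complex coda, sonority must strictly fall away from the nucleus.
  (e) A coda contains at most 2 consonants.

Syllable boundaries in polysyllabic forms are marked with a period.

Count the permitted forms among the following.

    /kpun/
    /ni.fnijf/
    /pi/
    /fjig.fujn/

/kpun/ — violates constraint (c): syllable 1 onset /kp/: /k/ (stop, 1) → /p/ (stop, 1) does not rise → not permitted
/ni.fnijf/ — σ1 onset /n/, coda /∅/ ok; σ2 onset /fn/ (2→3 rises), coda /jf/ (5→2 falls) ok → permitted
/pi/ — σ1 onset /p/, coda /∅/ ok → permitted
/fjig.fujn/ — σ1 onset /fj/ (2→5 rises), coda /g/ ok; σ2 onset /f/, coda /jn/ (5→3 falls) ok → permitted
Permitted: /ni.fnijf/, /pi/, /fjig.fujn/ → 3.

3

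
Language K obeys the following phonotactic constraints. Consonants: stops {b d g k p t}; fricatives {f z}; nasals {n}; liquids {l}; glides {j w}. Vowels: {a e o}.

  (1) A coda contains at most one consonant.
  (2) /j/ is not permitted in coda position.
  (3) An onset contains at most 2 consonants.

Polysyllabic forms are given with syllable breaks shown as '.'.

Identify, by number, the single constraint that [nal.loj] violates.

2

[nal.loj]: syllable 2 coda contains /j/.
This is a violation of constraint 2: "/j/ is not permitted in coda position."
The remaining constraints (1, 3) are satisfied.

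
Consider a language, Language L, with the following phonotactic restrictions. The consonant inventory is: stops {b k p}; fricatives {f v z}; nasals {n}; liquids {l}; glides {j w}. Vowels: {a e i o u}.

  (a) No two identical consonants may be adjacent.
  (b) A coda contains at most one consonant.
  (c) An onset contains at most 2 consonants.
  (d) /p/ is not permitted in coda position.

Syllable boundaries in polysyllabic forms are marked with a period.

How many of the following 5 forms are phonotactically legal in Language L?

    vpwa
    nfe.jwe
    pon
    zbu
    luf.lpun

vpwa — violates constraint (c): syllable 1 onset /vpw/ has 3 consonants (> 2) → phonotactically illegal
nfe.jwe — σ1 onset /nf/ (2C), coda /∅/ ok; σ2 onset /jw/ (2C), coda /∅/ ok → phonotactically legal
pon — σ1 onset /p/, coda /n/ ok → phonotactically legal
zbu — σ1 onset /zb/ (2C), coda /∅/ ok → phonotactically legal
luf.lpun — σ1 onset /l/, coda /f/ ok; σ2 onset /lp/ (2C), coda /n/ ok → phonotactically legal
Phonotactically legal: nfe.jwe, pon, zbu, luf.lpun → 4.

4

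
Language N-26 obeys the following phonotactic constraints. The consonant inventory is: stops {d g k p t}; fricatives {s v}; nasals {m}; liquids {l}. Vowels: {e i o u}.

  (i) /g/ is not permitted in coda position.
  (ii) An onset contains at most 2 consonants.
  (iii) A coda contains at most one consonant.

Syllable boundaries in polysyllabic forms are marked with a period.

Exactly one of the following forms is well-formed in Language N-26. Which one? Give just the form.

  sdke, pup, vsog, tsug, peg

sdke — violates constraint (ii): syllable 1 onset /sdk/ has 3 consonants (> 2) → ill-formed
pup — σ1 onset /p/, coda /p/ ok → well-formed
vsog — violates constraint (i): syllable 1 coda contains /g/ → ill-formed
tsug — violates constraint (i): syllable 1 coda contains /g/ → ill-formed
peg — violates constraint (i): syllable 1 coda contains /g/ → ill-formed

pup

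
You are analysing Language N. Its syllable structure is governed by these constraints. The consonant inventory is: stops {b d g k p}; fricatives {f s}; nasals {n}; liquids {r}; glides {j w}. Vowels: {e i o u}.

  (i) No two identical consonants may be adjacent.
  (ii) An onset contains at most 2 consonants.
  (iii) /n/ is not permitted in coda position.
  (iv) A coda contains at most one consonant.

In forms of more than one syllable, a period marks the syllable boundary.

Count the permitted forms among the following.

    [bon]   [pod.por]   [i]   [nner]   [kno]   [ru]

[bon] — violates constraint (iii): syllable 1 coda contains /n/ → not permitted
[pod.por] — σ1 onset /p/, coda /d/ ok; σ2 onset /p/, coda /r/ ok → permitted
[i] — σ1 onset /∅/, coda /∅/ ok → permitted
[nner] — violates constraint (i): adjacent identical consonants /nn/ → not permitted
[kno] — σ1 onset /kn/ (2C), coda /∅/ ok → permitted
[ru] — σ1 onset /r/, coda /∅/ ok → permitted
Permitted: [pod.por], [i], [kno], [ru] → 4.

4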